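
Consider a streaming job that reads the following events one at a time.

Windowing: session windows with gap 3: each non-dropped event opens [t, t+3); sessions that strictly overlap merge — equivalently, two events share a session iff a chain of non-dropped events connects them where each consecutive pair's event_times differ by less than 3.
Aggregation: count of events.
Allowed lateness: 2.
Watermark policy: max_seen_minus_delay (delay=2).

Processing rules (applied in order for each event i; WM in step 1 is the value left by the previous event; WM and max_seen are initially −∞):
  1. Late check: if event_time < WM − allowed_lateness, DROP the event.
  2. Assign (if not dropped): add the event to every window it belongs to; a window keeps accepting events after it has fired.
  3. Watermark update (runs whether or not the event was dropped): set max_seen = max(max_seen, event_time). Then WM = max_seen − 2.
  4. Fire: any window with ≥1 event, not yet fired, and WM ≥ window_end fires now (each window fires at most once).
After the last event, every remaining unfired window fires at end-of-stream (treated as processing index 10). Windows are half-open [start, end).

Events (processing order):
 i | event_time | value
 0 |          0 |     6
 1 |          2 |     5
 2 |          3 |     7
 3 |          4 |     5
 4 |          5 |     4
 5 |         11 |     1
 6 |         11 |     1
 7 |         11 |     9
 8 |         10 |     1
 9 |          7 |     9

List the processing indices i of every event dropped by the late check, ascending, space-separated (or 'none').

i=0 t=0 v=6: → [0,3); WM=-2
i=1 t=2 v=5: → [0,5); WM=0
i=2 t=3 v=7: → [0,6); WM=1
i=3 t=4 v=5: → [0,7); WM=2
i=4 t=5 v=4: → [0,8); WM=3
i=5 t=11 v=1: → [11,14); WM=9
i=6 t=11 v=1: → [11,14); WM=9
i=7 t=11 v=9: → [11,14); WM=9
i=8 t=10 v=1: → [10,14); WM=9
i=9 t=7 v=9: → [0,10); WM=9

none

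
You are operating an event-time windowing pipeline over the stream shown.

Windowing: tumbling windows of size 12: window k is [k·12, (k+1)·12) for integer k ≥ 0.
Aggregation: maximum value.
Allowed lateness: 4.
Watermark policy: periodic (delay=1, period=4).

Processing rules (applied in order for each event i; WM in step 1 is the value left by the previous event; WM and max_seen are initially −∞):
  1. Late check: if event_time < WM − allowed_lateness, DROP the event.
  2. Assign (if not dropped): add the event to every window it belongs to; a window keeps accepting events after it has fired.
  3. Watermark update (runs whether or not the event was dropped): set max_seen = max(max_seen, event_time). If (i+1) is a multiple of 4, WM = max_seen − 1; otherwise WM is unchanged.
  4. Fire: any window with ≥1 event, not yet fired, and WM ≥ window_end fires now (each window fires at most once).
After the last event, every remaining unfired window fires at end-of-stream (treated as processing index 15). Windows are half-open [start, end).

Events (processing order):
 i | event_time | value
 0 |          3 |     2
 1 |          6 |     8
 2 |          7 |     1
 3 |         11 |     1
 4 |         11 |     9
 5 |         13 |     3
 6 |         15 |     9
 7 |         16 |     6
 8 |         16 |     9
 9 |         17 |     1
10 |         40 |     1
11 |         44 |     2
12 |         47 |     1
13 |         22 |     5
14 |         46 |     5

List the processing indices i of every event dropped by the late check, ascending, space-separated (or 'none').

13

i=0 t=3 v=2: → [0,12); WM=−∞
i=1 t=6 v=8: → [0,12); WM=−∞
i=2 t=7 v=1: → [0,12); WM=−∞
i=3 t=11 v=1: → [0,12); WM=10
i=4 t=11 v=9: → [0,12); WM=10
i=5 t=13 v=3: → [12,24); WM=10
i=6 t=15 v=9: → [12,24); WM=10
i=7 t=16 v=6: → [12,24); WM=15; [0,12) fires=9
i=8 t=16 v=9: → [12,24); WM=15
i=9 t=17 v=1: → [12,24); WM=15
i=10 t=40 v=1: → [36,48); WM=15
i=11 t=44 v=2: → [36,48); WM=43; [12,24) fires=9
i=12 t=47 v=1: → [36,48); WM=43
i=13 t=22 v=5: DROP (t<43-4); WM=43
i=14 t=46 v=5: → [36,48); WM=43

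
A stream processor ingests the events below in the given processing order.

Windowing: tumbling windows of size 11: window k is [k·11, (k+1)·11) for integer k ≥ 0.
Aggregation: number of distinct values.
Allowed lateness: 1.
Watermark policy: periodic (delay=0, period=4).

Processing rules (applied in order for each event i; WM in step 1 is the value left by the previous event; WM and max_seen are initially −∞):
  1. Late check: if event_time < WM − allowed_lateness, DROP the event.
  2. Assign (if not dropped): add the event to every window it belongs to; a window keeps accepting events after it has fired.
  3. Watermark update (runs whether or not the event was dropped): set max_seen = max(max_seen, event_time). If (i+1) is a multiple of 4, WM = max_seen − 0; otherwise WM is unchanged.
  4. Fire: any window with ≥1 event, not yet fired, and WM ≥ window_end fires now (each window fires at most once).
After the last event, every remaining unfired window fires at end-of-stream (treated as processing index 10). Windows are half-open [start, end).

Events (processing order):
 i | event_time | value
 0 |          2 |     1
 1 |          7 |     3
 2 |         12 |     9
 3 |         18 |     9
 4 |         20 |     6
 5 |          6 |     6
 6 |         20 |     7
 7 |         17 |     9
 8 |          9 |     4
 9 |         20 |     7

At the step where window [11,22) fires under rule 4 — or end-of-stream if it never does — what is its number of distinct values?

3

i=0 t=2 v=1: → [0,11); WM=−∞
i=1 t=7 v=3: → [0,11); WM=−∞
i=2 t=12 v=9: → [11,22); WM=−∞
i=3 t=18 v=9: → [11,22); WM=18; [0,11) fires=2
i=4 t=20 v=6: → [11,22); WM=18
i=5 t=6 v=6: DROP (t<18-1); WM=18
i=6 t=20 v=7: → [11,22); WM=18
i=7 t=17 v=9: → [11,22); WM=20
i=8 t=9 v=4: DROP (t<20-1); WM=20
i=9 t=20 v=7: → [11,22); WM=20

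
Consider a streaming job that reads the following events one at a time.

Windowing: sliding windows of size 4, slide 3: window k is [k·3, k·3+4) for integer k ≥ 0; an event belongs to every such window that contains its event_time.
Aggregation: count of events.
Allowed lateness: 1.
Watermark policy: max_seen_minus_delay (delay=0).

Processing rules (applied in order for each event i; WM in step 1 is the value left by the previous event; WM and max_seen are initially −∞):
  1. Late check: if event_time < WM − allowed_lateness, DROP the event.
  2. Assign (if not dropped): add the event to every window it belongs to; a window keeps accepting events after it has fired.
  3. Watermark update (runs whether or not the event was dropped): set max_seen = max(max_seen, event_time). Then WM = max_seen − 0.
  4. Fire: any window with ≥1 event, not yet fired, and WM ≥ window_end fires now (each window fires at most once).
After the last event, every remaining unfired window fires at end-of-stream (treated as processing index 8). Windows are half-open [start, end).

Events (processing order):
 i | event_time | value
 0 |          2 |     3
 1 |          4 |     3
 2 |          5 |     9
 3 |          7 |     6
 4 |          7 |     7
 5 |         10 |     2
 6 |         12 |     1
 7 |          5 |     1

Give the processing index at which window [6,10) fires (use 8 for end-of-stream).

i=0 t=2 v=3: → [0,4); WM=2
i=1 t=4 v=3: → [3,7); WM=4; [0,4) fires=1
i=2 t=5 v=9: → [3,7); WM=5
i=3 t=7 v=6: → [6,10); WM=7; [3,7) fires=2
i=4 t=7 v=7: → [6,10); WM=7
i=5 t=10 v=2: → [9,13); WM=10; [6,10) fires=2
i=6 t=12 v=1: → [12,16),[9,13); WM=12
i=7 t=5 v=1: DROP (t<12-1); WM=12

5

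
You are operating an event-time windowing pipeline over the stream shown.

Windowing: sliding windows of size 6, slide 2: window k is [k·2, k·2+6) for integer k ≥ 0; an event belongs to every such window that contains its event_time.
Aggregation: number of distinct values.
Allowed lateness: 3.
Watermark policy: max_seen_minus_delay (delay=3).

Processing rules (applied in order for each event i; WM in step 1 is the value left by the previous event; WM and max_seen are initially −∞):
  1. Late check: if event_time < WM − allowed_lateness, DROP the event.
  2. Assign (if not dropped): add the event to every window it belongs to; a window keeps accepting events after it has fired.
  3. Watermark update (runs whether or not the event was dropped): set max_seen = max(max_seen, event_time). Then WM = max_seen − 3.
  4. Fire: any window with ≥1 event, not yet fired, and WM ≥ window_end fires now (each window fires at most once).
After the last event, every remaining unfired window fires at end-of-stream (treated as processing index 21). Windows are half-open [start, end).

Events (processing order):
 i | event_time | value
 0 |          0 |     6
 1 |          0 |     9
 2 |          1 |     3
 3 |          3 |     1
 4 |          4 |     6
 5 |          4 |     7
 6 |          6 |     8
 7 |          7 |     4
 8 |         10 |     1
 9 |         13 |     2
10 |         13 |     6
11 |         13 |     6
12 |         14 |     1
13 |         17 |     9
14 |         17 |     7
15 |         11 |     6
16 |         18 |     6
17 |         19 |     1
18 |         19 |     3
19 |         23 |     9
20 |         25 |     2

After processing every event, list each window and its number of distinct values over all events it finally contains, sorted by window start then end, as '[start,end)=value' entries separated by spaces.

i=0 t=0 v=6: → [0,6); WM=-3
i=1 t=0 v=9: → [0,6); WM=-3
i=2 t=1 v=3: → [0,6); WM=-2
i=3 t=3 v=1: → [2,8),[0,6); WM=0
i=4 t=4 v=6: → [4,10),[2,8),[0,6); WM=1
i=5 t=4 v=7: → [4,10),[2,8),[0,6); WM=1
i=6 t=6 v=8: → [6,12),[4,10),[2,8); WM=3
i=7 t=7 v=4: → [6,12),[4,10),[2,8); WM=4
i=8 t=10 v=1: → [10,16),[8,14),[6,12); WM=7; [0,6) fires=5
i=9 t=13 v=2: → [12,18),[10,16),[8,14); WM=10; [2,8) fires=5 [4,10) fires=4
i=10 t=13 v=6: → [12,18),[10,16),[8,14); WM=10
i=11 t=13 v=6: → [12,18),[10,16),[8,14); WM=10
i=12 t=14 v=1: → [14,20),[12,18),[10,16); WM=11
i=13 t=17 v=9: → [16,22),[14,20),[12,18); WM=14; [6,12) fires=3 [8,14) fires=3
i=14 t=17 v=7: → [16,22),[14,20),[12,18); WM=14
i=15 t=11 v=6: → [10,16),[8,14),[6,12); WM=14
i=16 t=18 v=6: → [18,24),[16,22),[14,20); WM=15
i=17 t=19 v=1: → [18,24),[16,22),[14,20); WM=16; [10,16) fires=3
i=18 t=19 v=3: → [18,24),[16,22),[14,20); WM=16
i=19 t=23 v=9: → [22,28),[20,26),[18,24); WM=20; [12,18) fires=5 [14,20) fires=5
i=20 t=25 v=2: → [24,30),[22,28),[20,26); WM=22; [16,22) fires=5

[0,6)=5 [2,8)=5 [4,10)=4 [6,12)=4 [8,14)=3 [10,16)=3 [12,18)=5 [14,20)=5 [16,22)=5 [18,24)=4 [20,26)=2 [22,28)=2 [24,30)=1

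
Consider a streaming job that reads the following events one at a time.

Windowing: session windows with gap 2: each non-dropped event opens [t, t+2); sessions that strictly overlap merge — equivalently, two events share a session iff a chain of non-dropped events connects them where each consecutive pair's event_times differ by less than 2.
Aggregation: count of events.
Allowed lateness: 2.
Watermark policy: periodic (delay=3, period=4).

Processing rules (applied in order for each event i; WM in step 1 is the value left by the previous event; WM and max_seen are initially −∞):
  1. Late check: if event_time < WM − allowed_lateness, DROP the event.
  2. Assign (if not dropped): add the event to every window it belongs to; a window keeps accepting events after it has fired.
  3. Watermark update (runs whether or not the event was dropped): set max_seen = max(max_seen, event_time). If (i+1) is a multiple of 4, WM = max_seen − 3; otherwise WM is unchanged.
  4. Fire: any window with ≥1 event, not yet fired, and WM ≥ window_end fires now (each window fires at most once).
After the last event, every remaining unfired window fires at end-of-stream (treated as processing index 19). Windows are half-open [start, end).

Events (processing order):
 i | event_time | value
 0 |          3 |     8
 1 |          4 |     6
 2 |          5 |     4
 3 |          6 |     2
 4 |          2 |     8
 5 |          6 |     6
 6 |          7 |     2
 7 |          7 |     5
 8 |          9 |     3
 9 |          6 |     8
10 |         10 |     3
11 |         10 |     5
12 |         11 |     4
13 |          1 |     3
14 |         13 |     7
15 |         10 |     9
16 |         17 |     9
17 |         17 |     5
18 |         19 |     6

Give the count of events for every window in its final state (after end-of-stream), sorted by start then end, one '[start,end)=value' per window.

[2,9)=9 [9,13)=5 [13,15)=1 [17,19)=2 [19,21)=1

i=0 t=3 v=8: → [3,5); WM=−∞
i=1 t=4 v=6: → [3,6); WM=−∞
i=2 t=5 v=4: → [3,7); WM=−∞
i=3 t=6 v=2: → [3,8); WM=3
i=4 t=2 v=8: → [2,8); WM=3
i=5 t=6 v=6: → [2,8); WM=3
i=6 t=7 v=2: → [2,9); WM=3
i=7 t=7 v=5: → [2,9); WM=4
i=8 t=9 v=3: → [9,11); WM=4
i=9 t=6 v=8: → [2,9); WM=4
i=10 t=10 v=3: → [9,12); WM=4
i=11 t=10 v=5: → [9,12); WM=7
i=12 t=11 v=4: → [9,13); WM=7
i=13 t=1 v=3: DROP (t<7-2); WM=7
i=14 t=13 v=7: → [13,15); WM=7
i=15 t=10 v=9: → [9,13); WM=10
i=16 t=17 v=9: → [17,19); WM=10
i=17 t=17 v=5: → [17,19); WM=10
i=18 t=19 v=6: → [19,21); WM=10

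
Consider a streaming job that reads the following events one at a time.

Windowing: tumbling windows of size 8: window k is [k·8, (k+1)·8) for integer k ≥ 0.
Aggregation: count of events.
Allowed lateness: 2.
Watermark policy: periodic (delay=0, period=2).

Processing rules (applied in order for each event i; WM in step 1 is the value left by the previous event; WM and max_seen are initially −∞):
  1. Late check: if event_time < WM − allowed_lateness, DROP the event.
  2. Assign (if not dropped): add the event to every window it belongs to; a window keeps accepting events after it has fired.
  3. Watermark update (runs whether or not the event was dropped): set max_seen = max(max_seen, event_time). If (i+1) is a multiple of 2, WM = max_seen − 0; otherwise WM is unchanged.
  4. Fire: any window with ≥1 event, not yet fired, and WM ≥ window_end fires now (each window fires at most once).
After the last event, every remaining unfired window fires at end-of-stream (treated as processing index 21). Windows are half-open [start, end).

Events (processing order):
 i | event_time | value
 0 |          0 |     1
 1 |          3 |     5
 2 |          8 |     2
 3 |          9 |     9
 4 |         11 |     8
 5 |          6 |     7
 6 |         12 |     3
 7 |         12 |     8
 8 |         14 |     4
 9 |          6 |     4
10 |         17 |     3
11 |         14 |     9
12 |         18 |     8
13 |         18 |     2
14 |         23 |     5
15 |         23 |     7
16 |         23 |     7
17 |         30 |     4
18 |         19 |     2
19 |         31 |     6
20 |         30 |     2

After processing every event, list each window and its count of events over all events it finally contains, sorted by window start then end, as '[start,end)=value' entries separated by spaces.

i=0 t=0 v=1: → [0,8); WM=−∞
i=1 t=3 v=5: → [0,8); WM=3
i=2 t=8 v=2: → [8,16); WM=3
i=3 t=9 v=9: → [8,16); WM=9; [0,8) fires=2
i=4 t=11 v=8: → [8,16); WM=9
i=5 t=6 v=7: DROP (t<9-2); WM=11
i=6 t=12 v=3: → [8,16); WM=11
i=7 t=12 v=8: → [8,16); WM=12
i=8 t=14 v=4: → [8,16); WM=12
i=9 t=6 v=4: DROP (t<12-2); WM=14
i=10 t=17 v=3: → [16,24); WM=14
i=11 t=14 v=9: → [8,16); WM=17; [8,16) fires=7
i=12 t=18 v=8: → [16,24); WM=17
i=13 t=18 v=2: → [16,24); WM=18
i=14 t=23 v=5: → [16,24); WM=18
i=15 t=23 v=7: → [16,24); WM=23
i=16 t=23 v=7: → [16,24); WM=23
i=17 t=30 v=4: → [24,32); WM=30; [16,24) fires=6
i=18 t=19 v=2: DROP (t<30-2); WM=30
i=19 t=31 v=6: → [24,32); WM=31
i=20 t=30 v=2: → [24,32); WM=31

[0,8)=2 [8,16)=7 [16,24)=6 [24,32)=3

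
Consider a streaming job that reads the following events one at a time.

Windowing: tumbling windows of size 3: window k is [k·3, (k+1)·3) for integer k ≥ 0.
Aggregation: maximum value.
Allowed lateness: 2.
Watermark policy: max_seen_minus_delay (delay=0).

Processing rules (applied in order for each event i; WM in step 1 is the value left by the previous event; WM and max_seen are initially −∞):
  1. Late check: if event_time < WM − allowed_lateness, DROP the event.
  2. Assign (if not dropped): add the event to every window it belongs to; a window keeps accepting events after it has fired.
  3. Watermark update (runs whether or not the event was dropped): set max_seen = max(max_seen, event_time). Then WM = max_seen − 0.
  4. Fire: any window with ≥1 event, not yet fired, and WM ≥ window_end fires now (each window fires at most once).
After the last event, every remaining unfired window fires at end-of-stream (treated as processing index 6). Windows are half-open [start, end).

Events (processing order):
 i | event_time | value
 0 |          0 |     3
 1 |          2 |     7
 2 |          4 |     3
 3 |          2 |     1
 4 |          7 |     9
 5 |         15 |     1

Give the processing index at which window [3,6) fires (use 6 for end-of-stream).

i=0 t=0 v=3: → [0,3); WM=0
i=1 t=2 v=7: → [0,3); WM=2
i=2 t=4 v=3: → [3,6); WM=4; [0,3) fires=7
i=3 t=2 v=1: → [0,3); WM=4
i=4 t=7 v=9: → [6,9); WM=7; [3,6) fires=3
i=5 t=15 v=1: → [15,18); WM=15; [6,9) fires=9

4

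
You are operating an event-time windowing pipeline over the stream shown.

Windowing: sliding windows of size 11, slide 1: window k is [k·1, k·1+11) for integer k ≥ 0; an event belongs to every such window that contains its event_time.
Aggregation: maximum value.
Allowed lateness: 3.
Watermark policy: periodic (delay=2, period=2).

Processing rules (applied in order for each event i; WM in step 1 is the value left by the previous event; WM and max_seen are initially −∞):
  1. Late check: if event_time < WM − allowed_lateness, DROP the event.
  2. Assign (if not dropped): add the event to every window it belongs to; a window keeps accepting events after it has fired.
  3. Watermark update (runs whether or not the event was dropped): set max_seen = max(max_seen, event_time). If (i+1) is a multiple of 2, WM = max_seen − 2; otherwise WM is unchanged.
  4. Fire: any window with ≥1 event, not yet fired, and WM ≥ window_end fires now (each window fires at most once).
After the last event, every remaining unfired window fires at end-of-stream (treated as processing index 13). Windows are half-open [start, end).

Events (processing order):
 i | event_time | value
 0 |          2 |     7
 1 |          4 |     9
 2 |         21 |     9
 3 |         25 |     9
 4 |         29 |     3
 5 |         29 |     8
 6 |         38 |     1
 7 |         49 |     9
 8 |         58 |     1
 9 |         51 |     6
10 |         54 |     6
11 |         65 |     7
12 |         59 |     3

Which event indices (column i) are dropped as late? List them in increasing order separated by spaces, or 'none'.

12

i=0 t=2 v=7: → [2,13),[1,12),[0,11); WM=−∞
i=1 t=4 v=9: → [4,15),[3,14),[2,13),[1,12),[0,11); WM=2
i=2 t=21 v=9: → [21,32),[20,31),[19,30),[18,29),[17,28),[16,27),[15,26),[14,25),[13,24),[12,23),[11,22); WM=2
i=3 t=25 v=9: → [25,36),[24,35),[23,34),[22,33),[21,32),[20,31),[19,30),[18,29),[17,28),[16,27),[15,26); WM=23; [0,11) fires=9 [1,12) fires=9 [2,13) fires=9 [3,14) fires=9 [4,15) fires=9 [11,22) fires=9 [12,23) fires=9
i=4 t=29 v=3: → [29,40),[28,39),[27,38),[26,37),[25,36),[24,35),[23,34),[22,33),[21,32),[20,31),[19,30); WM=23
i=5 t=29 v=8: → [29,40),[28,39),[27,38),[26,37),[25,36),[24,35),[23,34),[22,33),[21,32),[20,31),[19,30); WM=27; [13,24) fires=9 [14,25) fires=9 [15,26) fires=9 [16,27) fires=9
i=6 t=38 v=1: → [38,49),[37,48),[36,47),[35,46),[34,45),[33,44),[32,43),[31,42),[30,41),[29,40),[28,39); WM=27
i=7 t=49 v=9: → [49,60),[48,59),[47,58),[46,57),[45,56),[44,55),[43,54),[42,53),[41,52),[40,51),[39,50); WM=47; [17,28) fires=9 [18,29) fires=9 [19,30) fires=9 [20,31) fires=9 [21,32) fires=9 [22,33) fires=9 [23,34) fires=9 [24,35) fires=9 [25,36) fires=9 [26,37) fires=8 [27,38) fires=8 [28,39) fires=8 [29,40) fires=8 [30,41) fires=1 [31,42) fires=1 [32,43) fires=1 [33,44) fires=1 [34,45) fires=1 [35,46) fires=1 [36,47) fires=1
i=8 t=58 v=1: → [58,69),[57,68),[56,67),[55,66),[54,65),[53,64),[52,63),[51,62),[50,61),[49,60),[48,59); WM=47
i=9 t=51 v=6: → [51,62),[50,61),[49,60),[48,59),[47,58),[46,57),[45,56),[44,55),[43,54),[42,53),[41,52); WM=56; [37,48) fires=1 [38,49) fires=1 [39,50) fires=9 [40,51) fires=9 [41,52) fires=9 [42,53) fires=9 [43,54) fires=9 [44,55) fires=9 [45,56) fires=9
i=10 t=54 v=6: → [54,65),[53,64),[52,63),[51,62),[50,61),[49,60),[48,59),[47,58),[46,57),[45,56),[44,55); WM=56
i=11 t=65 v=7: → [65,76),[64,75),[63,74),[62,73),[61,72),[60,71),[59,70),[58,69),[57,68),[56,67),[55,66); WM=63; [46,57) fires=9 [47,58) fires=9 [48,59) fires=9 [49,60) fires=9 [50,61) fires=6 [51,62) fires=6 [52,63) fires=6
i=12 t=59 v=3: DROP (t<63-3); WM=63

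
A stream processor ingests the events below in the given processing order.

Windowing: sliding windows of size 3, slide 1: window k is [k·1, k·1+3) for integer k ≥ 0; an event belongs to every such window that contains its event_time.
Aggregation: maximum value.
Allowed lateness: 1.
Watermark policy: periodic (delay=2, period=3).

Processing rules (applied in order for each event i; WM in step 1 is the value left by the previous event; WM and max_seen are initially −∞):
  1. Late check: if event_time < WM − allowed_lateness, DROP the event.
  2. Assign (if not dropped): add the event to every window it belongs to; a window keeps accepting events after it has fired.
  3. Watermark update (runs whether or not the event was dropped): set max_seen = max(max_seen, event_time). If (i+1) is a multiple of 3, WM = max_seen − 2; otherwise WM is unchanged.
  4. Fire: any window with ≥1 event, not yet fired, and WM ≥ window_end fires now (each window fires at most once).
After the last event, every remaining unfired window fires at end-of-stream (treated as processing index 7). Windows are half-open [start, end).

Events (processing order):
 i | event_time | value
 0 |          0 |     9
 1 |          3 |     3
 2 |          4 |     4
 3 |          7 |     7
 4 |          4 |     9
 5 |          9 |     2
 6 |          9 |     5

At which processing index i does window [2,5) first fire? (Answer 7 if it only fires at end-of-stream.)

5

i=0 t=0 v=9: → [0,3); WM=−∞
i=1 t=3 v=3: → [3,6),[2,5),[1,4); WM=−∞
i=2 t=4 v=4: → [4,7),[3,6),[2,5); WM=2
i=3 t=7 v=7: → [7,10),[6,9),[5,8); WM=2
i=4 t=4 v=9: → [4,7),[3,6),[2,5); WM=2
i=5 t=9 v=2: → [9,12),[8,11),[7,10); WM=7; [0,3) fires=9 [1,4) fires=3 [2,5) fires=9 [3,6) fires=9 [4,7) fires=9
i=6 t=9 v=5: → [9,12),[8,11),[7,10); WM=7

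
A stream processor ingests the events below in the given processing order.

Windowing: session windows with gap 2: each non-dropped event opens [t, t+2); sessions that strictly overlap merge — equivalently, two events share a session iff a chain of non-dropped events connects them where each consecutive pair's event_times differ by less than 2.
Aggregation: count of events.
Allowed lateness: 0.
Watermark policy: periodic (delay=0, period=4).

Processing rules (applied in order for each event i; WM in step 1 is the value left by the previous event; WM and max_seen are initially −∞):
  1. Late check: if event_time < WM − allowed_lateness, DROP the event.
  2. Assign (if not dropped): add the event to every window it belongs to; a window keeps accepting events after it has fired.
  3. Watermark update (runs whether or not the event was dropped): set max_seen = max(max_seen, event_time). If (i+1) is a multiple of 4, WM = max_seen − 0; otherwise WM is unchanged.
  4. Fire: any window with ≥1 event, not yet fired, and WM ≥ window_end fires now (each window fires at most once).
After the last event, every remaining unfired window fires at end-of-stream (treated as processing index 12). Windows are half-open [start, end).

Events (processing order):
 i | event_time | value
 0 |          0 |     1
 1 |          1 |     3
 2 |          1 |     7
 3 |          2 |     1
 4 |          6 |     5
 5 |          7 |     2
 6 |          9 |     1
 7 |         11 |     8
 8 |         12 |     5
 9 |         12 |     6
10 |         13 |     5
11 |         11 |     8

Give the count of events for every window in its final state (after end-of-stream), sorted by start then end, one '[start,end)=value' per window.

i=0 t=0 v=1: → [0,2); WM=−∞
i=1 t=1 v=3: → [0,3); WM=−∞
i=2 t=1 v=7: → [0,3); WM=−∞
i=3 t=2 v=1: → [0,4); WM=2
i=4 t=6 v=5: → [6,8); WM=2
i=5 t=7 v=2: → [6,9); WM=2
i=6 t=9 v=1: → [9,11); WM=2
i=7 t=11 v=8: → [11,13); WM=11
i=8 t=12 v=5: → [11,14); WM=11
i=9 t=12 v=6: → [11,14); WM=11
i=10 t=13 v=5: → [11,15); WM=11
i=11 t=11 v=8: → [11,15); WM=13

[0,4)=4 [6,9)=2 [9,11)=1 [11,15)=5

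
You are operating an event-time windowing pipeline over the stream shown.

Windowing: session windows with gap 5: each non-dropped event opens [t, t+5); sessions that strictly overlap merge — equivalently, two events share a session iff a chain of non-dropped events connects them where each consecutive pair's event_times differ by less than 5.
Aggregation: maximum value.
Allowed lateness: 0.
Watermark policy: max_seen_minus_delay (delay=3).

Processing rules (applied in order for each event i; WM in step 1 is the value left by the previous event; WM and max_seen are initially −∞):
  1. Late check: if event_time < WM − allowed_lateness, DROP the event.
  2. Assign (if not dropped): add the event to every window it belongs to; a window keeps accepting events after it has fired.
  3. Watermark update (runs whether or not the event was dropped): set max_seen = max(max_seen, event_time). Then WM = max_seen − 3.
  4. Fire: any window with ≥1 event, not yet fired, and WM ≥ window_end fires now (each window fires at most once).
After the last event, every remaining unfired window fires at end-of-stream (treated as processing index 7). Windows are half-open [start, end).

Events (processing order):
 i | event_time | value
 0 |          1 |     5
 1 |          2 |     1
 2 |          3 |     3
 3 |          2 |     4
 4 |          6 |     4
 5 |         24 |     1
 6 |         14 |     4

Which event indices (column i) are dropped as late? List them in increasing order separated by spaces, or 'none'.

i=0 t=1 v=5: → [1,6); WM=-2
i=1 t=2 v=1: → [1,7); WM=-1
i=2 t=3 v=3: → [1,8); WM=0
i=3 t=2 v=4: → [1,8); WM=0
i=4 t=6 v=4: → [1,11); WM=3
i=5 t=24 v=1: → [24,29); WM=21
i=6 t=14 v=4: DROP (t<21-0); WM=21

6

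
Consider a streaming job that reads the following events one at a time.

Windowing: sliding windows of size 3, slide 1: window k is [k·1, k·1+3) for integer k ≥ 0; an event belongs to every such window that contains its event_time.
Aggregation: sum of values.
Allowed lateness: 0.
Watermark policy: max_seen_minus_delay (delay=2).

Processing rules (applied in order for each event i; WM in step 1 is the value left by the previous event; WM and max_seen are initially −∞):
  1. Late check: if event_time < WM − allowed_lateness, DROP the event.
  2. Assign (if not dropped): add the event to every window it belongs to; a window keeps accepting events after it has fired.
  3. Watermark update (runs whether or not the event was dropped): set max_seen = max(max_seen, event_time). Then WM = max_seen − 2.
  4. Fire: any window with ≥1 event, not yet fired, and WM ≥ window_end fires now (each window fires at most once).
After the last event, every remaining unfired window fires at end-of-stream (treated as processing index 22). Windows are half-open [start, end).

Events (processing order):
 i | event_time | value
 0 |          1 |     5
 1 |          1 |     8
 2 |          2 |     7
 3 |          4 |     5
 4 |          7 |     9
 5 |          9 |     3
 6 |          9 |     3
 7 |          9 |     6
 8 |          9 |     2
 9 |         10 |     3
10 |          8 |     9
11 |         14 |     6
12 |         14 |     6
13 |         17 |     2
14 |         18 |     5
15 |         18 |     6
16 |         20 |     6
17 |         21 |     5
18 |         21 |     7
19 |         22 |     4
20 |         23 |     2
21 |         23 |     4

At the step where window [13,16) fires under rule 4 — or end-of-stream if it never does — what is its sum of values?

12

i=0 t=1 v=5: → [1,4),[0,3); WM=-1
i=1 t=1 v=8: → [1,4),[0,3); WM=-1
i=2 t=2 v=7: → [2,5),[1,4),[0,3); WM=0
i=3 t=4 v=5: → [4,7),[3,6),[2,5); WM=2
i=4 t=7 v=9: → [7,10),[6,9),[5,8); WM=5; [0,3) fires=20 [1,4) fires=20 [2,5) fires=12
i=5 t=9 v=3: → [9,12),[8,11),[7,10); WM=7; [3,6) fires=5 [4,7) fires=5
i=6 t=9 v=3: → [9,12),[8,11),[7,10); WM=7
i=7 t=9 v=6: → [9,12),[8,11),[7,10); WM=7
i=8 t=9 v=2: → [9,12),[8,11),[7,10); WM=7
i=9 t=10 v=3: → [10,13),[9,12),[8,11); WM=8; [5,8) fires=9
i=10 t=8 v=9: → [8,11),[7,10),[6,9); WM=8
i=11 t=14 v=6: → [14,17),[13,16),[12,15); WM=12; [6,9) fires=18 [7,10) fires=32 [8,11) fires=26 [9,12) fires=17
i=12 t=14 v=6: → [14,17),[13,16),[12,15); WM=12
i=13 t=17 v=2: → [17,20),[16,19),[15,18); WM=15; [10,13) fires=3 [12,15) fires=12
i=14 t=18 v=5: → [18,21),[17,20),[16,19); WM=16; [13,16) fires=12
i=15 t=18 v=6: → [18,21),[17,20),[16,19); WM=16
i=16 t=20 v=6: → [20,23),[19,22),[18,21); WM=18; [14,17) fires=12 [15,18) fires=2
i=17 t=21 v=5: → [21,24),[20,23),[19,22); WM=19; [16,19) fires=13
i=18 t=21 v=7: → [21,24),[20,23),[19,22); WM=19
i=19 t=22 v=4: → [22,25),[21,24),[20,23); WM=20; [17,20) fires=13
i=20 t=23 v=2: → [23,26),[22,25),[21,24); WM=21; [18,21) fires=17
i=21 t=23 v=4: → [23,26),[22,25),[21,24); WM=21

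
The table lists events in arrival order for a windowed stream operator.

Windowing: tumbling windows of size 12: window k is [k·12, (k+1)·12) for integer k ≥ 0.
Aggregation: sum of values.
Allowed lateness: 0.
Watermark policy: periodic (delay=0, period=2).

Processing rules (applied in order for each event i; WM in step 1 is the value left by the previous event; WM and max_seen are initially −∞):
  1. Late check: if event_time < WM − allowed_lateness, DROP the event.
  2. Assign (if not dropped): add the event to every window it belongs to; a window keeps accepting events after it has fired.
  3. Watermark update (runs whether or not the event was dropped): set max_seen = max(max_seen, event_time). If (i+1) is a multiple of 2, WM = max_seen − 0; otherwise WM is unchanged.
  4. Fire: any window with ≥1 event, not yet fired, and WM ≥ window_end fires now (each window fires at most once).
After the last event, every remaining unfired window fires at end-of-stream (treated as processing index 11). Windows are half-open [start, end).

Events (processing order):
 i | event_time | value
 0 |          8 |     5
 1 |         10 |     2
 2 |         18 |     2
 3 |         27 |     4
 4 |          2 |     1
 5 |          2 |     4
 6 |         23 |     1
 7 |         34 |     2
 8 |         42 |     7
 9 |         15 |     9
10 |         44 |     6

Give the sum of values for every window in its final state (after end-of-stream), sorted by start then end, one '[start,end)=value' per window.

[0,12)=7 [12,24)=2 [24,36)=6 [36,48)=13

i=0 t=8 v=5: → [0,12); WM=−∞
i=1 t=10 v=2: → [0,12); WM=10
i=2 t=18 v=2: → [12,24); WM=10
i=3 t=27 v=4: → [24,36); WM=27; [0,12) fires=7 [12,24) fires=2
i=4 t=2 v=1: DROP (t<27-0); WM=27
i=5 t=2 v=4: DROP (t<27-0); WM=27
i=6 t=23 v=1: DROP (t<27-0); WM=27
i=7 t=34 v=2: → [24,36); WM=34
i=8 t=42 v=7: → [36,48); WM=34
i=9 t=15 v=9: DROP (t<34-0); WM=42; [24,36) fires=6
i=10 t=44 v=6: → [36,48); WM=42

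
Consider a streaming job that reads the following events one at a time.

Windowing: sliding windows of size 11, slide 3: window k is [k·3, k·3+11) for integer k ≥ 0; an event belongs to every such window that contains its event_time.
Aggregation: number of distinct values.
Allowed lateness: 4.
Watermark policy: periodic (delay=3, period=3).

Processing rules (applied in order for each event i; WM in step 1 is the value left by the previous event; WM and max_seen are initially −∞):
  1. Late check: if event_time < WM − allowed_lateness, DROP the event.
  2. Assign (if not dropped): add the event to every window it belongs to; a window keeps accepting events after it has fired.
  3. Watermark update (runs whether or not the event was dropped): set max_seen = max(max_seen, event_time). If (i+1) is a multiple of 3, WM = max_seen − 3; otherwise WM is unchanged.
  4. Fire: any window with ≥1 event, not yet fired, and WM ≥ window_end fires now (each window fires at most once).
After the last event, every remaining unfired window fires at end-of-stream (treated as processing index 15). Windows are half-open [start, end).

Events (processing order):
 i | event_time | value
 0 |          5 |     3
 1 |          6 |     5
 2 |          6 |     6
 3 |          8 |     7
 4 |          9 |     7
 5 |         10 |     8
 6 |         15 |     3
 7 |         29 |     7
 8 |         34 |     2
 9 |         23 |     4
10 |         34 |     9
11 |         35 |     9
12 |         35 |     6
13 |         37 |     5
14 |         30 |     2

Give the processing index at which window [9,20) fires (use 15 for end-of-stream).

8

i=0 t=5 v=3: → [3,14),[0,11); WM=−∞
i=1 t=6 v=5: → [6,17),[3,14),[0,11); WM=−∞
i=2 t=6 v=6: → [6,17),[3,14),[0,11); WM=3
i=3 t=8 v=7: → [6,17),[3,14),[0,11); WM=3
i=4 t=9 v=7: → [9,20),[6,17),[3,14),[0,11); WM=3
i=5 t=10 v=8: → [9,20),[6,17),[3,14),[0,11); WM=7
i=6 t=15 v=3: → [15,26),[12,23),[9,20),[6,17); WM=7
i=7 t=29 v=7: → [27,38),[24,35),[21,32); WM=7
i=8 t=34 v=2: → [33,44),[30,41),[27,38),[24,35); WM=31; [0,11) fires=5 [3,14) fires=5 [6,17) fires=5 [9,20) fires=3 [12,23) fires=1 [15,26) fires=1
i=9 t=23 v=4: DROP (t<31-4); WM=31
i=10 t=34 v=9: → [33,44),[30,41),[27,38),[24,35); WM=31
i=11 t=35 v=9: → [33,44),[30,41),[27,38); WM=32; [21,32) fires=1
i=12 t=35 v=6: → [33,44),[30,41),[27,38); WM=32
i=13 t=37 v=5: → [36,47),[33,44),[30,41),[27,38); WM=32
i=14 t=30 v=2: → [30,41),[27,38),[24,35),[21,32); WM=34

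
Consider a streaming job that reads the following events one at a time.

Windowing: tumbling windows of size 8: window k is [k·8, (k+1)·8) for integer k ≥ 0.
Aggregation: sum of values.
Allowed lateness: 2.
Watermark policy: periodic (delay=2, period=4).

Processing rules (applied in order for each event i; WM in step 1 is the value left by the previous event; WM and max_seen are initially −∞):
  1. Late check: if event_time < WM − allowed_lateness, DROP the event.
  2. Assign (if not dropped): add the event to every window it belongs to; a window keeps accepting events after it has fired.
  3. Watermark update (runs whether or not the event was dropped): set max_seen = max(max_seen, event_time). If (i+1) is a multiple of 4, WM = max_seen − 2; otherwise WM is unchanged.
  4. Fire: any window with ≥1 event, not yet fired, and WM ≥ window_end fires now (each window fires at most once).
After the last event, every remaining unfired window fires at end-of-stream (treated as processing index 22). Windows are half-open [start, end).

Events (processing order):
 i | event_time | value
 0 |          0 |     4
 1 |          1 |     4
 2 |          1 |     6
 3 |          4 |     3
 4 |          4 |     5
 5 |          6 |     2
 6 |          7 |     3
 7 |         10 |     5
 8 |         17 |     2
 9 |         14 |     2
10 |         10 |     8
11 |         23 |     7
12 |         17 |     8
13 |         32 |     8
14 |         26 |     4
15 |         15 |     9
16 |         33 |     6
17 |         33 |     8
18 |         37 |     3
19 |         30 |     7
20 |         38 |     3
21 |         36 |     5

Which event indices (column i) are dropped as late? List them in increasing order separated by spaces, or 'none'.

i=0 t=0 v=4: → [0,8); WM=−∞
i=1 t=1 v=4: → [0,8); WM=−∞
i=2 t=1 v=6: → [0,8); WM=−∞
i=3 t=4 v=3: → [0,8); WM=2
i=4 t=4 v=5: → [0,8); WM=2
i=5 t=6 v=2: → [0,8); WM=2
i=6 t=7 v=3: → [0,8); WM=2
i=7 t=10 v=5: → [8,16); WM=8; [0,8) fires=27
i=8 t=17 v=2: → [16,24); WM=8
i=9 t=14 v=2: → [8,16); WM=8
i=10 t=10 v=8: → [8,16); WM=8
i=11 t=23 v=7: → [16,24); WM=21; [8,16) fires=15
i=12 t=17 v=8: DROP (t<21-2); WM=21
i=13 t=32 v=8: → [32,40); WM=21
i=14 t=26 v=4: → [24,32); WM=21
i=15 t=15 v=9: DROP (t<21-2); WM=30; [16,24) fires=9
i=16 t=33 v=6: → [32,40); WM=30
i=17 t=33 v=8: → [32,40); WM=30
i=18 t=37 v=3: → [32,40); WM=30
i=19 t=30 v=7: → [24,32); WM=35; [24,32) fires=11
i=20 t=38 v=3: → [32,40); WM=35
i=21 t=36 v=5: → [32,40); WM=35

12 15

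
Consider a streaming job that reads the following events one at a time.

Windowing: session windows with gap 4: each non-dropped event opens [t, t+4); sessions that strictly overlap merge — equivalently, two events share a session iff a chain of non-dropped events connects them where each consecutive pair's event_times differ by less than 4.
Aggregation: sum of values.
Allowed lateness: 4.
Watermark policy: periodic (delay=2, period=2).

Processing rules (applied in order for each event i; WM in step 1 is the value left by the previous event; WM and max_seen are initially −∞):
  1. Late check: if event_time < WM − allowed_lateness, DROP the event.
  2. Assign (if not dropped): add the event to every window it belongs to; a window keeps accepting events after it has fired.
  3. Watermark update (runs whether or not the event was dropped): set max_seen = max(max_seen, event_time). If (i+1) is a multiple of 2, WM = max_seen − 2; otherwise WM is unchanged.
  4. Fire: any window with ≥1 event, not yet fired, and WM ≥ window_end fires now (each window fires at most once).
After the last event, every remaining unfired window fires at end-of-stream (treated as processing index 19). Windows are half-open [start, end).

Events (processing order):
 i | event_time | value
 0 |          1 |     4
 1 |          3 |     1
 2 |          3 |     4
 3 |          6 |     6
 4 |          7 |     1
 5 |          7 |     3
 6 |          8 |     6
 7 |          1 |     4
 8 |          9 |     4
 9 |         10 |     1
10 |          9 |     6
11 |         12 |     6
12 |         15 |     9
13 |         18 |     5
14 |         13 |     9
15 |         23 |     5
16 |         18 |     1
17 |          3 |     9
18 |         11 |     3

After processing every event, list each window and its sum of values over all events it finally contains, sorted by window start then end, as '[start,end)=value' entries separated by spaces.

i=0 t=1 v=4: → [1,5); WM=−∞
i=1 t=3 v=1: → [1,7); WM=1
i=2 t=3 v=4: → [1,7); WM=1
i=3 t=6 v=6: → [1,10); WM=4
i=4 t=7 v=1: → [1,11); WM=4
i=5 t=7 v=3: → [1,11); WM=5
i=6 t=8 v=6: → [1,12); WM=5
i=7 t=1 v=4: → [1,12); WM=6
i=8 t=9 v=4: → [1,13); WM=6
i=9 t=10 v=1: → [1,14); WM=8
i=10 t=9 v=6: → [1,14); WM=8
i=11 t=12 v=6: → [1,16); WM=10
i=12 t=15 v=9: → [1,19); WM=10
i=13 t=18 v=5: → [1,22); WM=16
i=14 t=13 v=9: → [1,22); WM=16
i=15 t=23 v=5: → [23,27); WM=21
i=16 t=18 v=1: → [1,22); WM=21
i=17 t=3 v=9: DROP (t<21-4); WM=21
i=18 t=11 v=3: DROP (t<21-4); WM=21

[1,22)=70 [23,27)=5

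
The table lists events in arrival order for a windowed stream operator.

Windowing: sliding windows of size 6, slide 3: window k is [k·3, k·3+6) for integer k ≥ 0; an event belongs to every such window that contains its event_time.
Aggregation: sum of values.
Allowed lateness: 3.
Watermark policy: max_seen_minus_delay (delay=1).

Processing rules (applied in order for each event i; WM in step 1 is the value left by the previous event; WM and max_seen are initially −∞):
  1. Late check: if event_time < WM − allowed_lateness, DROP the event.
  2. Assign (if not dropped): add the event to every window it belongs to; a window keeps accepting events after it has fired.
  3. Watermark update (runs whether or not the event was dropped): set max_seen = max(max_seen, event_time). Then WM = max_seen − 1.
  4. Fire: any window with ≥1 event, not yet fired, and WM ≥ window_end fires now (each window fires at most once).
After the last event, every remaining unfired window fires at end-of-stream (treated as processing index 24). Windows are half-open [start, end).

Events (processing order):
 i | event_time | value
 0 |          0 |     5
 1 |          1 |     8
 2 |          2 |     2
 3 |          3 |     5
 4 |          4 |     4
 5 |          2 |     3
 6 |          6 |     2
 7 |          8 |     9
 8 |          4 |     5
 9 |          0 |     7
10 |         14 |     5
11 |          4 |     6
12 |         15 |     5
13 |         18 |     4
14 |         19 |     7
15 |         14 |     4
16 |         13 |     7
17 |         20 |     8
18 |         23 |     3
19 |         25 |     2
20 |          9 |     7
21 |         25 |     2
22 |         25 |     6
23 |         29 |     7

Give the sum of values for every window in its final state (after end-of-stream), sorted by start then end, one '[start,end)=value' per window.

[0,6)=32 [3,9)=25 [6,12)=11 [9,15)=5 [12,18)=10 [15,21)=24 [18,24)=22 [21,27)=13 [24,30)=17 [27,33)=7

i=0 t=0 v=5: → [0,6); WM=-1
i=1 t=1 v=8: → [0,6); WM=0
i=2 t=2 v=2: → [0,6); WM=1
i=3 t=3 v=5: → [3,9),[0,6); WM=2
i=4 t=4 v=4: → [3,9),[0,6); WM=3
i=5 t=2 v=3: → [0,6); WM=3
i=6 t=6 v=2: → [6,12),[3,9); WM=5
i=7 t=8 v=9: → [6,12),[3,9); WM=7; [0,6) fires=27
i=8 t=4 v=5: → [3,9),[0,6); WM=7
i=9 t=0 v=7: DROP (t<7-3); WM=7
i=10 t=14 v=5: → [12,18),[9,15); WM=13; [3,9) fires=25 [6,12) fires=11
i=11 t=4 v=6: DROP (t<13-3); WM=13
i=12 t=15 v=5: → [15,21),[12,18); WM=14
i=13 t=18 v=4: → [18,24),[15,21); WM=17; [9,15) fires=5
i=14 t=19 v=7: → [18,24),[15,21); WM=18; [12,18) fires=10
i=15 t=14 v=4: DROP (t<18-3); WM=18
i=16 t=13 v=7: DROP (t<18-3); WM=18
i=17 t=20 v=8: → [18,24),[15,21); WM=19
i=18 t=23 v=3: → [21,27),[18,24); WM=22; [15,21) fires=24
i=19 t=25 v=2: → [24,30),[21,27); WM=24; [18,24) fires=22
i=20 t=9 v=7: DROP (t<24-3); WM=24
i=21 t=25 v=2: → [24,30),[21,27); WM=24
i=22 t=25 v=6: → [24,30),[21,27); WM=24
i=23 t=29 v=7: → [27,33),[24,30); WM=28; [21,27) fires=13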